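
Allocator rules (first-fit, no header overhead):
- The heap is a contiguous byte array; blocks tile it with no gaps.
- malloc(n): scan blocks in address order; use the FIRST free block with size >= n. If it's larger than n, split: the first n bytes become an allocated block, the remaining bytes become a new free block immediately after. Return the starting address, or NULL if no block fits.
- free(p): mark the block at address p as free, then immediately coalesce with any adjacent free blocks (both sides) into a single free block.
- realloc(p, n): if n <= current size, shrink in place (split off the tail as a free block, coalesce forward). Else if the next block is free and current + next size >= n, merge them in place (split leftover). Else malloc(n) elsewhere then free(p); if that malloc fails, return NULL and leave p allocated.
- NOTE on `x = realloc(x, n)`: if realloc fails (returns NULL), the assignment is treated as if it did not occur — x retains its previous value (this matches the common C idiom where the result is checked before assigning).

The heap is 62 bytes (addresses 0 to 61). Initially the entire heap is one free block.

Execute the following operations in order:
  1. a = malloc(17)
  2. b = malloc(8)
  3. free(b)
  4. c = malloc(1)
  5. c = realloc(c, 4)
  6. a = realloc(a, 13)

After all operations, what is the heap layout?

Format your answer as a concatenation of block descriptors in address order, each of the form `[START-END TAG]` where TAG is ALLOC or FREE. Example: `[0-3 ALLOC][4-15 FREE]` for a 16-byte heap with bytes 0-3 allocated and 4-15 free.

Op 1: a = malloc(17) -> a = 0; heap: [0-16 ALLOC][17-61 FREE]
Op 2: b = malloc(8) -> b = 17; heap: [0-16 ALLOC][17-24 ALLOC][25-61 FREE]
Op 3: free(b) -> (freed b); heap: [0-16 ALLOC][17-61 FREE]
Op 4: c = malloc(1) -> c = 17; heap: [0-16 ALLOC][17-17 ALLOC][18-61 FREE]
Op 5: c = realloc(c, 4) -> c = 17; heap: [0-16 ALLOC][17-20 ALLOC][21-61 FREE]
Op 6: a = realloc(a, 13) -> a = 0; heap: [0-12 ALLOC][13-16 FREE][17-20 ALLOC][21-61 FREE]

Answer: [0-12 ALLOC][13-16 FREE][17-20 ALLOC][21-61 FREE]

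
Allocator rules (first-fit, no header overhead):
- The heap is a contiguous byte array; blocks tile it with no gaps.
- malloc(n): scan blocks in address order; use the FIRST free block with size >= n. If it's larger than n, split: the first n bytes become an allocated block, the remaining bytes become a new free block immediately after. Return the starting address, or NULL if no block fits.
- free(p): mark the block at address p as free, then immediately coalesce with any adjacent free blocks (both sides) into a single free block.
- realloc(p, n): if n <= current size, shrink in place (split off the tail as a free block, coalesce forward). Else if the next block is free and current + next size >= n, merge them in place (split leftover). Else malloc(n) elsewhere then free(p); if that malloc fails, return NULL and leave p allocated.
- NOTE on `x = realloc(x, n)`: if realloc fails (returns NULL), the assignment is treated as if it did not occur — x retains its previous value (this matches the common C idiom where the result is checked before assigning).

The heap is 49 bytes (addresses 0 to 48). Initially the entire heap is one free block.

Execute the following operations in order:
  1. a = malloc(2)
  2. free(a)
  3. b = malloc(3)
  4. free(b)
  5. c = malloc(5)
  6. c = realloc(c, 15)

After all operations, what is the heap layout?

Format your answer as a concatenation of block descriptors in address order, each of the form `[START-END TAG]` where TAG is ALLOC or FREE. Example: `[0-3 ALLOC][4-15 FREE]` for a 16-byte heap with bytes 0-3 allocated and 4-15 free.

Answer: [0-14 ALLOC][15-48 FREE]

Derivation:
Op 1: a = malloc(2) -> a = 0; heap: [0-1 ALLOC][2-48 FREE]
Op 2: free(a) -> (freed a); heap: [0-48 FREE]
Op 3: b = malloc(3) -> b = 0; heap: [0-2 ALLOC][3-48 FREE]
Op 4: free(b) -> (freed b); heap: [0-48 FREE]
Op 5: c = malloc(5) -> c = 0; heap: [0-4 ALLOC][5-48 FREE]
Op 6: c = realloc(c, 15) -> c = 0; heap: [0-14 ALLOC][15-48 FREE]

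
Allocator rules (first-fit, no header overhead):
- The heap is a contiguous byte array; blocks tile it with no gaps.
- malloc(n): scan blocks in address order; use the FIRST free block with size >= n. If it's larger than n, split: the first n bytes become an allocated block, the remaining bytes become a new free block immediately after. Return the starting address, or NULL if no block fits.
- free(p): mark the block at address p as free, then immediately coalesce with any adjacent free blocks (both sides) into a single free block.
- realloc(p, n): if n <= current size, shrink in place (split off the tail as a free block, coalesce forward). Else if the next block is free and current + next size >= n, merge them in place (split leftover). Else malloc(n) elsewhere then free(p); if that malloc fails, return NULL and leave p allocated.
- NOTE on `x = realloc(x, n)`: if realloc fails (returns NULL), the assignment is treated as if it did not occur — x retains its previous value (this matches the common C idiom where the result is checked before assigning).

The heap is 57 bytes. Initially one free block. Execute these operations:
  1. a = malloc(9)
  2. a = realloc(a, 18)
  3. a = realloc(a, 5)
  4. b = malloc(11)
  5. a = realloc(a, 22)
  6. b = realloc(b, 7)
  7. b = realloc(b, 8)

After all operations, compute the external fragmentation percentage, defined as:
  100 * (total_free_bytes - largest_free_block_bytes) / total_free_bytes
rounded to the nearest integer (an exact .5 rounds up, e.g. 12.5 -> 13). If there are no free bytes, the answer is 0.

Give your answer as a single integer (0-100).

Op 1: a = malloc(9) -> a = 0; heap: [0-8 ALLOC][9-56 FREE]
Op 2: a = realloc(a, 18) -> a = 0; heap: [0-17 ALLOC][18-56 FREE]
Op 3: a = realloc(a, 5) -> a = 0; heap: [0-4 ALLOC][5-56 FREE]
Op 4: b = malloc(11) -> b = 5; heap: [0-4 ALLOC][5-15 ALLOC][16-56 FREE]
Op 5: a = realloc(a, 22) -> a = 16; heap: [0-4 FREE][5-15 ALLOC][16-37 ALLOC][38-56 FREE]
Op 6: b = realloc(b, 7) -> b = 5; heap: [0-4 FREE][5-11 ALLOC][12-15 FREE][16-37 ALLOC][38-56 FREE]
Op 7: b = realloc(b, 8) -> b = 5; heap: [0-4 FREE][5-12 ALLOC][13-15 FREE][16-37 ALLOC][38-56 FREE]
Free blocks: [5 3 19] total_free=27 largest=19 -> 100*(27-19)/27 = 800/27 ≈ 29.630 -> rounds to 30

Answer: 30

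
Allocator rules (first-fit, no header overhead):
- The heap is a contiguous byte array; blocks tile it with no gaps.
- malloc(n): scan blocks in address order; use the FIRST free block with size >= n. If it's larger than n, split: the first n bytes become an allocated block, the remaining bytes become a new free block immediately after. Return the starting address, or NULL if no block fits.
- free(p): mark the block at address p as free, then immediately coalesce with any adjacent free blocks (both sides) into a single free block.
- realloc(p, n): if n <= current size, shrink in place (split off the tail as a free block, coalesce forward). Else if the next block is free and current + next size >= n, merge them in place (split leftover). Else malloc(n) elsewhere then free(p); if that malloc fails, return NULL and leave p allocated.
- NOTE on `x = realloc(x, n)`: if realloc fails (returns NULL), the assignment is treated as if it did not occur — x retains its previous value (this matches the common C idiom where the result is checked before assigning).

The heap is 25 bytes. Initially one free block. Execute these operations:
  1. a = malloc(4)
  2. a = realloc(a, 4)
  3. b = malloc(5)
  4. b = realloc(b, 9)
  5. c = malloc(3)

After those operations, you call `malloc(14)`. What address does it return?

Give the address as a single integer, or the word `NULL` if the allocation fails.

Op 1: a = malloc(4) -> a = 0; heap: [0-3 ALLOC][4-24 FREE]
Op 2: a = realloc(a, 4) -> a = 0; heap: [0-3 ALLOC][4-24 FREE]
Op 3: b = malloc(5) -> b = 4; heap: [0-3 ALLOC][4-8 ALLOC][9-24 FREE]
Op 4: b = realloc(b, 9) -> b = 4; heap: [0-3 ALLOC][4-12 ALLOC][13-24 FREE]
Op 5: c = malloc(3) -> c = 13; heap: [0-3 ALLOC][4-12 ALLOC][13-15 ALLOC][16-24 FREE]
malloc(14): first-fit scan over [0-3 ALLOC][4-12 ALLOC][13-15 ALLOC][16-24 FREE] -> NULL

Answer: NULL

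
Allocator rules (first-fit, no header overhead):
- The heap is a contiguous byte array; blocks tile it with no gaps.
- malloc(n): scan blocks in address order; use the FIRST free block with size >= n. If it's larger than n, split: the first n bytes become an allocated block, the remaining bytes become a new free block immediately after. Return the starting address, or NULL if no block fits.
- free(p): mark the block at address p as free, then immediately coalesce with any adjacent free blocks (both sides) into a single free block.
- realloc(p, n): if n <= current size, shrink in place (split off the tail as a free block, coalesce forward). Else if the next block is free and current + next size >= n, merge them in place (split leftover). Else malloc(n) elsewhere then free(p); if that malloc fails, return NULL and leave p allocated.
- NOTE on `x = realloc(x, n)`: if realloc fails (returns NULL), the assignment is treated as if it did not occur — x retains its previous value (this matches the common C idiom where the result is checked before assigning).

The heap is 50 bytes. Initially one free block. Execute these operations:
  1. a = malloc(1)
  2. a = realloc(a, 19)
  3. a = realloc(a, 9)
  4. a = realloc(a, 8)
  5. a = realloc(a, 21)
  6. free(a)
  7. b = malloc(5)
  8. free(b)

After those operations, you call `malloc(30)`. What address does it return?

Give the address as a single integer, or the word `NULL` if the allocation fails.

Op 1: a = malloc(1) -> a = 0; heap: [0-0 ALLOC][1-49 FREE]
Op 2: a = realloc(a, 19) -> a = 0; heap: [0-18 ALLOC][19-49 FREE]
Op 3: a = realloc(a, 9) -> a = 0; heap: [0-8 ALLOC][9-49 FREE]
Op 4: a = realloc(a, 8) -> a = 0; heap: [0-7 ALLOC][8-49 FREE]
Op 5: a = realloc(a, 21) -> a = 0; heap: [0-20 ALLOC][21-49 FREE]
Op 6: free(a) -> (freed a); heap: [0-49 FREE]
Op 7: b = malloc(5) -> b = 0; heap: [0-4 ALLOC][5-49 FREE]
Op 8: free(b) -> (freed b); heap: [0-49 FREE]
malloc(30): first-fit scan over [0-49 FREE] -> 0

Answer: 0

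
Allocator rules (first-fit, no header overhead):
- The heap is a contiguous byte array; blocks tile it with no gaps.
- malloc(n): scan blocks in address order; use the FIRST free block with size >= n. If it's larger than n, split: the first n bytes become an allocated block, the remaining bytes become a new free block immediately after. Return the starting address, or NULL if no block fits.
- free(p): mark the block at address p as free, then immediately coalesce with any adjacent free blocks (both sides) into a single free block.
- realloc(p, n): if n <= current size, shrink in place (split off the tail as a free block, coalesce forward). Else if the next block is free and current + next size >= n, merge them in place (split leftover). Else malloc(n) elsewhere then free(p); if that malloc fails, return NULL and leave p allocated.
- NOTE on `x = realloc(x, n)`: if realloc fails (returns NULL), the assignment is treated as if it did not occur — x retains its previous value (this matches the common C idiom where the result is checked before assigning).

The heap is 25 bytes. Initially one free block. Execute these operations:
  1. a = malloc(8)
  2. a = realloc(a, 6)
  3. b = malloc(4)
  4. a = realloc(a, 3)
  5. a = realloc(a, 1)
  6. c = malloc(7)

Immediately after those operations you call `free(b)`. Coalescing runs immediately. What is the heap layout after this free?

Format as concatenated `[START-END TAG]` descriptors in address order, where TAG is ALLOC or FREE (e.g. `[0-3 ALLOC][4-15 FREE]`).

Op 1: a = malloc(8) -> a = 0; heap: [0-7 ALLOC][8-24 FREE]
Op 2: a = realloc(a, 6) -> a = 0; heap: [0-5 ALLOC][6-24 FREE]
Op 3: b = malloc(4) -> b = 6; heap: [0-5 ALLOC][6-9 ALLOC][10-24 FREE]
Op 4: a = realloc(a, 3) -> a = 0; heap: [0-2 ALLOC][3-5 FREE][6-9 ALLOC][10-24 FREE]
Op 5: a = realloc(a, 1) -> a = 0; heap: [0-0 ALLOC][1-5 FREE][6-9 ALLOC][10-24 FREE]
Op 6: c = malloc(7) -> c = 10; heap: [0-0 ALLOC][1-5 FREE][6-9 ALLOC][10-16 ALLOC][17-24 FREE]
free(b): b = 6 -> block [6-9 ALLOC]; mark free, coalesce with adjacent free neighbors -> [0-0 ALLOC][1-9 FREE][10-16 ALLOC][17-24 FREE]

Answer: [0-0 ALLOC][1-9 FREE][10-16 ALLOC][17-24 FREE]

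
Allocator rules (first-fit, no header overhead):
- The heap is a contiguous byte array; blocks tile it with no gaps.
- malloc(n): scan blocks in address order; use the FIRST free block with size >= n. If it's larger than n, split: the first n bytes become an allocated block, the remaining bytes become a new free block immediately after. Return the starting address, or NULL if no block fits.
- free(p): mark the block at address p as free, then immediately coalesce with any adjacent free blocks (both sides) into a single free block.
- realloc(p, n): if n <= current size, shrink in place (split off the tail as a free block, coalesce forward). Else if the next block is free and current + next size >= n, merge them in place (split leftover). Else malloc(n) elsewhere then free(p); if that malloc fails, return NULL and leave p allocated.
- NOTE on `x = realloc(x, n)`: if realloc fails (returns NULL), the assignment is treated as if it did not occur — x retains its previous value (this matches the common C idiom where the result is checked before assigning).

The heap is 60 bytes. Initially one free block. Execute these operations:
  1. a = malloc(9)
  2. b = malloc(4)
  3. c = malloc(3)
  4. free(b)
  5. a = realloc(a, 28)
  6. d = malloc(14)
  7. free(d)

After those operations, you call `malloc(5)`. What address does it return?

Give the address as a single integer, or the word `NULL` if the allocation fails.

Op 1: a = malloc(9) -> a = 0; heap: [0-8 ALLOC][9-59 FREE]
Op 2: b = malloc(4) -> b = 9; heap: [0-8 ALLOC][9-12 ALLOC][13-59 FREE]
Op 3: c = malloc(3) -> c = 13; heap: [0-8 ALLOC][9-12 ALLOC][13-15 ALLOC][16-59 FREE]
Op 4: free(b) -> (freed b); heap: [0-8 ALLOC][9-12 FREE][13-15 ALLOC][16-59 FREE]
Op 5: a = realloc(a, 28) -> a = 16; heap: [0-12 FREE][13-15 ALLOC][16-43 ALLOC][44-59 FREE]
Op 6: d = malloc(14) -> d = 44; heap: [0-12 FREE][13-15 ALLOC][16-43 ALLOC][44-57 ALLOC][58-59 FREE]
Op 7: free(d) -> (freed d); heap: [0-12 FREE][13-15 ALLOC][16-43 ALLOC][44-59 FREE]
malloc(5): first-fit scan over [0-12 FREE][13-15 ALLOC][16-43 ALLOC][44-59 FREE] -> 0

Answer: 0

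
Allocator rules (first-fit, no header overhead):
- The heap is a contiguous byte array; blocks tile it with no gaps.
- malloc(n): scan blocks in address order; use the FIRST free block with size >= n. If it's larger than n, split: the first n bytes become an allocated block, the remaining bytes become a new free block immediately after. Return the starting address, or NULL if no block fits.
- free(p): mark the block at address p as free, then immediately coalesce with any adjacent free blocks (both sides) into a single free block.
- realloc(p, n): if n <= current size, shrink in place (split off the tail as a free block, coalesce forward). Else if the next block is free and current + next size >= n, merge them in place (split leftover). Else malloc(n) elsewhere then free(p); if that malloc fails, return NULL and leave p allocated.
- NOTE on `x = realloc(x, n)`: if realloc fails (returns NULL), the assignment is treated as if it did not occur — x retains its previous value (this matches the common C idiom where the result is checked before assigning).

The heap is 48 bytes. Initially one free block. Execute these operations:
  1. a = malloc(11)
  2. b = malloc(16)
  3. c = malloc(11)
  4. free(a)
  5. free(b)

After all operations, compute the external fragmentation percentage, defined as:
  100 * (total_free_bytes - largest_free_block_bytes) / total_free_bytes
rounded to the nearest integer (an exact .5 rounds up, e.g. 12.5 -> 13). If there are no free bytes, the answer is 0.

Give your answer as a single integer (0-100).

Op 1: a = malloc(11) -> a = 0; heap: [0-10 ALLOC][11-47 FREE]
Op 2: b = malloc(16) -> b = 11; heap: [0-10 ALLOC][11-26 ALLOC][27-47 FREE]
Op 3: c = malloc(11) -> c = 27; heap: [0-10 ALLOC][11-26 ALLOC][27-37 ALLOC][38-47 FREE]
Op 4: free(a) -> (freed a); heap: [0-10 FREE][11-26 ALLOC][27-37 ALLOC][38-47 FREE]
Op 5: free(b) -> (freed b); heap: [0-26 FREE][27-37 ALLOC][38-47 FREE]
Free blocks: [27 10] total_free=37 largest=27 -> 100*(37-27)/37 = 1000/37 ≈ 27.027 -> rounds to 27

Answer: 27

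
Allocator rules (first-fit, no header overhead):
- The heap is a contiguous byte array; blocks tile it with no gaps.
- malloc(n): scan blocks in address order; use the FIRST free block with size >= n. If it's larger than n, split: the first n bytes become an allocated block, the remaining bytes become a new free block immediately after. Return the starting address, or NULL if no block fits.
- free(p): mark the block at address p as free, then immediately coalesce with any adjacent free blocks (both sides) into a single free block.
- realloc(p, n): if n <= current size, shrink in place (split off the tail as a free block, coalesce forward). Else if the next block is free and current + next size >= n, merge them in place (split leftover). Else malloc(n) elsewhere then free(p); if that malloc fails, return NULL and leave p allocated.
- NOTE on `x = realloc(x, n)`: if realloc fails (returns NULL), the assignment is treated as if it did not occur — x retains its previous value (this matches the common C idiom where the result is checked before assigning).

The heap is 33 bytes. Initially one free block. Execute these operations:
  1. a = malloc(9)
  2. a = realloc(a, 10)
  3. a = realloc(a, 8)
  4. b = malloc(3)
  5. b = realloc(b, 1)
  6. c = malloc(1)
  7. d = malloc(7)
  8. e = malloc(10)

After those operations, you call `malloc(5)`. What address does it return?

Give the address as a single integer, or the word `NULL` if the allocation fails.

Answer: 27

Derivation:
Op 1: a = malloc(9) -> a = 0; heap: [0-8 ALLOC][9-32 FREE]
Op 2: a = realloc(a, 10) -> a = 0; heap: [0-9 ALLOC][10-32 FREE]
Op 3: a = realloc(a, 8) -> a = 0; heap: [0-7 ALLOC][8-32 FREE]
Op 4: b = malloc(3) -> b = 8; heap: [0-7 ALLOC][8-10 ALLOC][11-32 FREE]
Op 5: b = realloc(b, 1) -> b = 8; heap: [0-7 ALLOC][8-8 ALLOC][9-32 FREE]
Op 6: c = malloc(1) -> c = 9; heap: [0-7 ALLOC][8-8 ALLOC][9-9 ALLOC][10-32 FREE]
Op 7: d = malloc(7) -> d = 10; heap: [0-7 ALLOC][8-8 ALLOC][9-9 ALLOC][10-16 ALLOC][17-32 FREE]
Op 8: e = malloc(10) -> e = 17; heap: [0-7 ALLOC][8-8 ALLOC][9-9 ALLOC][10-16 ALLOC][17-26 ALLOC][27-32 FREE]
malloc(5): first-fit scan over [0-7 ALLOC][8-8 ALLOC][9-9 ALLOC][10-16 ALLOC][17-26 ALLOC][27-32 FREE] -> 27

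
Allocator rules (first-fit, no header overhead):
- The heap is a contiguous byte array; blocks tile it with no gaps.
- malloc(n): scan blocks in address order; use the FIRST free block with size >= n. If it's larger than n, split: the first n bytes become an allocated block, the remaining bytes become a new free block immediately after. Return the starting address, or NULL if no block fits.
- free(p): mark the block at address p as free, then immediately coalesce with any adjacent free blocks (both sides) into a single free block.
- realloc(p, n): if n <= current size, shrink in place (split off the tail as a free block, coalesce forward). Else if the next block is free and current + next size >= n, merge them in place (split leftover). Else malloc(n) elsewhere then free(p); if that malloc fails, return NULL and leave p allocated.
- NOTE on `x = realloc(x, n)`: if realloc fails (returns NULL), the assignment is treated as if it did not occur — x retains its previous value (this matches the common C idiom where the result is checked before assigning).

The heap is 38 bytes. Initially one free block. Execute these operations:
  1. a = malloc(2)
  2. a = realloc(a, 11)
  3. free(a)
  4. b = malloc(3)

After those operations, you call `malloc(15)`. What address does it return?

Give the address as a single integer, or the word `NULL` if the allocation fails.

Answer: 3

Derivation:
Op 1: a = malloc(2) -> a = 0; heap: [0-1 ALLOC][2-37 FREE]
Op 2: a = realloc(a, 11) -> a = 0; heap: [0-10 ALLOC][11-37 FREE]
Op 3: free(a) -> (freed a); heap: [0-37 FREE]
Op 4: b = malloc(3) -> b = 0; heap: [0-2 ALLOC][3-37 FREE]
malloc(15): first-fit scan over [0-2 ALLOC][3-37 FREE] -> 3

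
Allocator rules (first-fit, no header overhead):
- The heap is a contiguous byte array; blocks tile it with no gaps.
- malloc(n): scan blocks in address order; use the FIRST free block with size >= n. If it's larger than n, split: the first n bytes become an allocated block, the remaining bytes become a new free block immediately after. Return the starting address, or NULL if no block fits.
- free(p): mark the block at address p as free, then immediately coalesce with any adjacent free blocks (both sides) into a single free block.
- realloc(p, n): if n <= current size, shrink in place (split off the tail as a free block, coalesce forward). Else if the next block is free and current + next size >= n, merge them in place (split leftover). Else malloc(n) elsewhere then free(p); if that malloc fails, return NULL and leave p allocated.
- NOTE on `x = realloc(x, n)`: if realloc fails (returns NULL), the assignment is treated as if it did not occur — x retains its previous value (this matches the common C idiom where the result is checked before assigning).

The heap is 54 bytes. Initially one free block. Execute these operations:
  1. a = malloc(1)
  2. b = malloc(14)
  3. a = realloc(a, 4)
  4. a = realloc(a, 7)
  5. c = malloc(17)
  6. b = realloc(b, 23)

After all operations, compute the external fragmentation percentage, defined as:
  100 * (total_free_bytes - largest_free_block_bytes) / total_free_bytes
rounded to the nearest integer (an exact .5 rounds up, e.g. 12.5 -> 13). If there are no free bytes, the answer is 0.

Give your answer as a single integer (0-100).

Answer: 6

Derivation:
Op 1: a = malloc(1) -> a = 0; heap: [0-0 ALLOC][1-53 FREE]
Op 2: b = malloc(14) -> b = 1; heap: [0-0 ALLOC][1-14 ALLOC][15-53 FREE]
Op 3: a = realloc(a, 4) -> a = 15; heap: [0-0 FREE][1-14 ALLOC][15-18 ALLOC][19-53 FREE]
Op 4: a = realloc(a, 7) -> a = 15; heap: [0-0 FREE][1-14 ALLOC][15-21 ALLOC][22-53 FREE]
Op 5: c = malloc(17) -> c = 22; heap: [0-0 FREE][1-14 ALLOC][15-21 ALLOC][22-38 ALLOC][39-53 FREE]
Op 6: b = realloc(b, 23) -> NULL (b unchanged); heap: [0-0 FREE][1-14 ALLOC][15-21 ALLOC][22-38 ALLOC][39-53 FREE]
Free blocks: [1 15] total_free=16 largest=15 -> 100*(16-15)/16 = 100/16 = 6.25 -> rounds to 6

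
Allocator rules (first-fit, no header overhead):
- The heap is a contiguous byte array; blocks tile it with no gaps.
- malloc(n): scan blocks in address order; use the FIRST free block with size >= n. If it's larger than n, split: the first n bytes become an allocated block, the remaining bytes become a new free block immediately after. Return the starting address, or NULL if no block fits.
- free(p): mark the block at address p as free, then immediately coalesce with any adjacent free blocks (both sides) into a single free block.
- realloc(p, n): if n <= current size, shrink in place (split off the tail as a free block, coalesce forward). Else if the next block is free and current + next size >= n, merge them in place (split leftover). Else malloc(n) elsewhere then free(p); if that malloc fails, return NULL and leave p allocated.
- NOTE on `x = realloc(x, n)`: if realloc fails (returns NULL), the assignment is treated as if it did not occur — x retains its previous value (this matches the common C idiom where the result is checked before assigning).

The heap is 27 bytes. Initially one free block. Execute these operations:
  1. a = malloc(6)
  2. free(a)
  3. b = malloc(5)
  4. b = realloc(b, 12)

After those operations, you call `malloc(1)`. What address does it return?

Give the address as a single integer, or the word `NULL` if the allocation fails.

Op 1: a = malloc(6) -> a = 0; heap: [0-5 ALLOC][6-26 FREE]
Op 2: free(a) -> (freed a); heap: [0-26 FREE]
Op 3: b = malloc(5) -> b = 0; heap: [0-4 ALLOC][5-26 FREE]
Op 4: b = realloc(b, 12) -> b = 0; heap: [0-11 ALLOC][12-26 FREE]
malloc(1): first-fit scan over [0-11 ALLOC][12-26 FREE] -> 12

Answer: 12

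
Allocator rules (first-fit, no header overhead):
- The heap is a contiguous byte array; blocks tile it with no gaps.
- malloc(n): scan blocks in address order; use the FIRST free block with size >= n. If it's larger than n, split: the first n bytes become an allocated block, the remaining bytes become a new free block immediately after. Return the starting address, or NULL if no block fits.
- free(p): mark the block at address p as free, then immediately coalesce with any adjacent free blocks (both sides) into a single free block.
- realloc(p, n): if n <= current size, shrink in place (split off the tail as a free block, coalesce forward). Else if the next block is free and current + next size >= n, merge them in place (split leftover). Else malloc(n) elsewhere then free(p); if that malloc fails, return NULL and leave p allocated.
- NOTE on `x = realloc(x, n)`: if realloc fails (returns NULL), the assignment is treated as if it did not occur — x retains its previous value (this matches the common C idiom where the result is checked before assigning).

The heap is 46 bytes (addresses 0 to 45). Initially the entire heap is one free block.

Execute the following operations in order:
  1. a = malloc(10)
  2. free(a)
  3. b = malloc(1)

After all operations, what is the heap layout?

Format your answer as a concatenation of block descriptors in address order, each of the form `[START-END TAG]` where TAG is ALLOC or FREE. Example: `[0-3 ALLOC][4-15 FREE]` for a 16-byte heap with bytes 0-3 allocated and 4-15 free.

Op 1: a = malloc(10) -> a = 0; heap: [0-9 ALLOC][10-45 FREE]
Op 2: free(a) -> (freed a); heap: [0-45 FREE]
Op 3: b = malloc(1) -> b = 0; heap: [0-0 ALLOC][1-45 FREE]

Answer: [0-0 ALLOC][1-45 FREE]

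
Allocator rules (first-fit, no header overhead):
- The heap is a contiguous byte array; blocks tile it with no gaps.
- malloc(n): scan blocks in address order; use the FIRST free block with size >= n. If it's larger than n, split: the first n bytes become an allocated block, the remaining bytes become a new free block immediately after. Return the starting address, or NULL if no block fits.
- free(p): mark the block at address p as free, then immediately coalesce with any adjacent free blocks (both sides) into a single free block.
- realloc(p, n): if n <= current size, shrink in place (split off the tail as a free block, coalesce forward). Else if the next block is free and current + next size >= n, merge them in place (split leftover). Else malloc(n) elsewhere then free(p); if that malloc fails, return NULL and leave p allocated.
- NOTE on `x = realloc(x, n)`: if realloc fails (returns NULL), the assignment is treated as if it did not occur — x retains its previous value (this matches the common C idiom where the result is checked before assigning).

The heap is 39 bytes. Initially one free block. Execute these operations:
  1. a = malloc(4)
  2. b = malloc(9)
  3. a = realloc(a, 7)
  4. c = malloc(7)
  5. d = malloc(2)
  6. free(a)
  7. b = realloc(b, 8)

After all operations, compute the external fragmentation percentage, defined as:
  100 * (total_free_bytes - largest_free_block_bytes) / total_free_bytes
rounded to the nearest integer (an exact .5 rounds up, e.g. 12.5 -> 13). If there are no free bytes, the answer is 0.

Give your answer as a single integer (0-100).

Answer: 45

Derivation:
Op 1: a = malloc(4) -> a = 0; heap: [0-3 ALLOC][4-38 FREE]
Op 2: b = malloc(9) -> b = 4; heap: [0-3 ALLOC][4-12 ALLOC][13-38 FREE]
Op 3: a = realloc(a, 7) -> a = 13; heap: [0-3 FREE][4-12 ALLOC][13-19 ALLOC][20-38 FREE]
Op 4: c = malloc(7) -> c = 20; heap: [0-3 FREE][4-12 ALLOC][13-19 ALLOC][20-26 ALLOC][27-38 FREE]
Op 5: d = malloc(2) -> d = 0; heap: [0-1 ALLOC][2-3 FREE][4-12 ALLOC][13-19 ALLOC][20-26 ALLOC][27-38 FREE]
Op 6: free(a) -> (freed a); heap: [0-1 ALLOC][2-3 FREE][4-12 ALLOC][13-19 FREE][20-26 ALLOC][27-38 FREE]
Op 7: b = realloc(b, 8) -> b = 4; heap: [0-1 ALLOC][2-3 FREE][4-11 ALLOC][12-19 FREE][20-26 ALLOC][27-38 FREE]
Free blocks: [2 8 12] total_free=22 largest=12 -> 100*(22-12)/22 = 1000/22 ≈ 45.455 -> rounds to 45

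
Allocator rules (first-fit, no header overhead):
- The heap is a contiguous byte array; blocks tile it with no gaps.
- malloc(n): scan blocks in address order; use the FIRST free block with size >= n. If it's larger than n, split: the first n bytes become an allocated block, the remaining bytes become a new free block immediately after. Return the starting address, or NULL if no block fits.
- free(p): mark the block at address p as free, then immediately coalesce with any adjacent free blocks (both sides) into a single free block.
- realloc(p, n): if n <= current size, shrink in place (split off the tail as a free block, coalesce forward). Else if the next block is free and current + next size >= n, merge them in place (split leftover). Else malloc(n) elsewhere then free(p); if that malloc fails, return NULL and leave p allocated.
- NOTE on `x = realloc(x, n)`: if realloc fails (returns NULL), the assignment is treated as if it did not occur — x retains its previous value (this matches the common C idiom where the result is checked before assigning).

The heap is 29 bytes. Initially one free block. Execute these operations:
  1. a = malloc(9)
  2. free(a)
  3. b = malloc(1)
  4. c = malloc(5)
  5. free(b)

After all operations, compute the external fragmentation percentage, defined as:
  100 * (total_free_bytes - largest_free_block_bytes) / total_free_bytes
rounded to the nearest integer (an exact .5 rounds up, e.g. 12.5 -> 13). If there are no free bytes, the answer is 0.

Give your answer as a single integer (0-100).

Op 1: a = malloc(9) -> a = 0; heap: [0-8 ALLOC][9-28 FREE]
Op 2: free(a) -> (freed a); heap: [0-28 FREE]
Op 3: b = malloc(1) -> b = 0; heap: [0-0 ALLOC][1-28 FREE]
Op 4: c = malloc(5) -> c = 1; heap: [0-0 ALLOC][1-5 ALLOC][6-28 FREE]
Op 5: free(b) -> (freed b); heap: [0-0 FREE][1-5 ALLOC][6-28 FREE]
Free blocks: [1 23] total_free=24 largest=23 -> 100*(24-23)/24 = 100/24 ≈ 4.167 -> rounds to 4

Answer: 4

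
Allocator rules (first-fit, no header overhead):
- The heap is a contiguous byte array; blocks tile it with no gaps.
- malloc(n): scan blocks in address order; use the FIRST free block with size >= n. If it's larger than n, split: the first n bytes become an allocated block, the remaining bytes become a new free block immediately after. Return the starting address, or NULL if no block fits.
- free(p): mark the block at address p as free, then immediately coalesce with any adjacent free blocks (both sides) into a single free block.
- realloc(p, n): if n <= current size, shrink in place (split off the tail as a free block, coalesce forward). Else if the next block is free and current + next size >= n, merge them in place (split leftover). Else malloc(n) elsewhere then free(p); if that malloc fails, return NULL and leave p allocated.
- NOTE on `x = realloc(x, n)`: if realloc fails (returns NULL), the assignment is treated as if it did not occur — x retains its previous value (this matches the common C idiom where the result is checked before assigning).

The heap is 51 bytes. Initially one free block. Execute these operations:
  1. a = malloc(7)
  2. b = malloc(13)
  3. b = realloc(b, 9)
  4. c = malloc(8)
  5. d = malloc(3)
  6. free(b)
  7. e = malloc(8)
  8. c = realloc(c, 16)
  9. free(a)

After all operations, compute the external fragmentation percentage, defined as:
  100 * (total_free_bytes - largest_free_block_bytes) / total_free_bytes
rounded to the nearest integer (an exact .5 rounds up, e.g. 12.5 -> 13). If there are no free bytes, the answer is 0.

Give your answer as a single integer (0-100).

Op 1: a = malloc(7) -> a = 0; heap: [0-6 ALLOC][7-50 FREE]
Op 2: b = malloc(13) -> b = 7; heap: [0-6 ALLOC][7-19 ALLOC][20-50 FREE]
Op 3: b = realloc(b, 9) -> b = 7; heap: [0-6 ALLOC][7-15 ALLOC][16-50 FREE]
Op 4: c = malloc(8) -> c = 16; heap: [0-6 ALLOC][7-15 ALLOC][16-23 ALLOC][24-50 FREE]
Op 5: d = malloc(3) -> d = 24; heap: [0-6 ALLOC][7-15 ALLOC][16-23 ALLOC][24-26 ALLOC][27-50 FREE]
Op 6: free(b) -> (freed b); heap: [0-6 ALLOC][7-15 FREE][16-23 ALLOC][24-26 ALLOC][27-50 FREE]
Op 7: e = malloc(8) -> e = 7; heap: [0-6 ALLOC][7-14 ALLOC][15-15 FREE][16-23 ALLOC][24-26 ALLOC][27-50 FREE]
Op 8: c = realloc(c, 16) -> c = 27; heap: [0-6 ALLOC][7-14 ALLOC][15-23 FREE][24-26 ALLOC][27-42 ALLOC][43-50 FREE]
Op 9: free(a) -> (freed a); heap: [0-6 FREE][7-14 ALLOC][15-23 FREE][24-26 ALLOC][27-42 ALLOC][43-50 FREE]
Free blocks: [7 9 8] total_free=24 largest=9 -> 100*(24-9)/24 = 1500/24 = 62.5 -> rounds to 63

Answer: 63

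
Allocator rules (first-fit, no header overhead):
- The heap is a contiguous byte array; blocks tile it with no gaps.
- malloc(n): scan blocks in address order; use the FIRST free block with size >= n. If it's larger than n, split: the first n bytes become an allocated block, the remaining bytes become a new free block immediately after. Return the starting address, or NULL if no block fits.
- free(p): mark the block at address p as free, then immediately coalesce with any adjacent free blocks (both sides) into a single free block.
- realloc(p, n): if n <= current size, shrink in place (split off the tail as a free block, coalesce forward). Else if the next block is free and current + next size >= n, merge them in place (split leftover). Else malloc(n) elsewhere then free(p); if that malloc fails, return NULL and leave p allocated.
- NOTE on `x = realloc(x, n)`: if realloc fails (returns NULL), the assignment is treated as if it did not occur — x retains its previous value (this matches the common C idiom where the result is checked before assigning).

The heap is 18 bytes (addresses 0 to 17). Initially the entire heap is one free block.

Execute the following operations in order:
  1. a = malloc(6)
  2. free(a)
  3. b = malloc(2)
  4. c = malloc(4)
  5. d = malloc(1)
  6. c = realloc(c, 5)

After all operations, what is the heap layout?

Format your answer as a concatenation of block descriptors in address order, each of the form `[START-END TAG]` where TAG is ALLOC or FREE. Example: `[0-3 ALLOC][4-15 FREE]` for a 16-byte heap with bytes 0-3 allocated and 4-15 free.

Answer: [0-1 ALLOC][2-5 FREE][6-6 ALLOC][7-11 ALLOC][12-17 FREE]

Derivation:
Op 1: a = malloc(6) -> a = 0; heap: [0-5 ALLOC][6-17 FREE]
Op 2: free(a) -> (freed a); heap: [0-17 FREE]
Op 3: b = malloc(2) -> b = 0; heap: [0-1 ALLOC][2-17 FREE]
Op 4: c = malloc(4) -> c = 2; heap: [0-1 ALLOC][2-5 ALLOC][6-17 FREE]
Op 5: d = malloc(1) -> d = 6; heap: [0-1 ALLOC][2-5 ALLOC][6-6 ALLOC][7-17 FREE]
Op 6: c = realloc(c, 5) -> c = 7; heap: [0-1 ALLOC][2-5 FREE][6-6 ALLOC][7-11 ALLOC][12-17 FREE]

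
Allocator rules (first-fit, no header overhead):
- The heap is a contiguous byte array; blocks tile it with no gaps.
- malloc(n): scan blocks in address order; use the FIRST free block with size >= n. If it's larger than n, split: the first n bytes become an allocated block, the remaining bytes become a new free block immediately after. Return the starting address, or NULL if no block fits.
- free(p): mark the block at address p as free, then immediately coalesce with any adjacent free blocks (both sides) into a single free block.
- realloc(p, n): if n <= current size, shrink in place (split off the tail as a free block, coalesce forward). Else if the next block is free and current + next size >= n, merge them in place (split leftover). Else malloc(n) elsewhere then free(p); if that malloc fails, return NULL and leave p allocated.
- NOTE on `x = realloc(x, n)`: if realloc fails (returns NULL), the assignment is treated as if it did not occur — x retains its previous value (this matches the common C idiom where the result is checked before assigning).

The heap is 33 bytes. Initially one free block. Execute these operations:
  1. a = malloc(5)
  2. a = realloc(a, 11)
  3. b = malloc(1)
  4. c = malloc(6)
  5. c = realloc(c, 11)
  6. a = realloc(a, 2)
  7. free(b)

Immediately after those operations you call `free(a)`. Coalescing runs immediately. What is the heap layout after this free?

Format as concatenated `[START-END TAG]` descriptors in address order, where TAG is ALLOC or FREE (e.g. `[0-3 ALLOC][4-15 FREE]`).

Op 1: a = malloc(5) -> a = 0; heap: [0-4 ALLOC][5-32 FREE]
Op 2: a = realloc(a, 11) -> a = 0; heap: [0-10 ALLOC][11-32 FREE]
Op 3: b = malloc(1) -> b = 11; heap: [0-10 ALLOC][11-11 ALLOC][12-32 FREE]
Op 4: c = malloc(6) -> c = 12; heap: [0-10 ALLOC][11-11 ALLOC][12-17 ALLOC][18-32 FREE]
Op 5: c = realloc(c, 11) -> c = 12; heap: [0-10 ALLOC][11-11 ALLOC][12-22 ALLOC][23-32 FREE]
Op 6: a = realloc(a, 2) -> a = 0; heap: [0-1 ALLOC][2-10 FREE][11-11 ALLOC][12-22 ALLOC][23-32 FREE]
Op 7: free(b) -> (freed b); heap: [0-1 ALLOC][2-11 FREE][12-22 ALLOC][23-32 FREE]
free(a): a = 0 -> block [0-1 ALLOC]; mark free, coalesce with adjacent free neighbors -> [0-11 FREE][12-22 ALLOC][23-32 FREE]

Answer: [0-11 FREE][12-22 ALLOC][23-32 FREE]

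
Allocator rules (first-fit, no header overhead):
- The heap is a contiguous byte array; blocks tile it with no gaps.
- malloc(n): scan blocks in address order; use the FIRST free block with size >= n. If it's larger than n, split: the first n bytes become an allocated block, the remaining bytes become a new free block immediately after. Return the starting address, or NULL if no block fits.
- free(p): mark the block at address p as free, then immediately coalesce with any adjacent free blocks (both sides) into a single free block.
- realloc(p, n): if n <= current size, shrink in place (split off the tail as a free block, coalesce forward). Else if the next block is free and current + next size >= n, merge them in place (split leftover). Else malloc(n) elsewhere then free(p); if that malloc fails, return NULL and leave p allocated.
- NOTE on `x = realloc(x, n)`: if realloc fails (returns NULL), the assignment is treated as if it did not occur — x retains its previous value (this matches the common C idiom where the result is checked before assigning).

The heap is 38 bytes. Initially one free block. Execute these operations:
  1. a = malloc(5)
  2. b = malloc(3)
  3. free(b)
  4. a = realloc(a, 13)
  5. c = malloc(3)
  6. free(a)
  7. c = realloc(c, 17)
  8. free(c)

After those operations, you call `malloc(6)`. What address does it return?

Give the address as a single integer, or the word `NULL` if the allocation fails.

Answer: 0

Derivation:
Op 1: a = malloc(5) -> a = 0; heap: [0-4 ALLOC][5-37 FREE]
Op 2: b = malloc(3) -> b = 5; heap: [0-4 ALLOC][5-7 ALLOC][8-37 FREE]
Op 3: free(b) -> (freed b); heap: [0-4 ALLOC][5-37 FREE]
Op 4: a = realloc(a, 13) -> a = 0; heap: [0-12 ALLOC][13-37 FREE]
Op 5: c = malloc(3) -> c = 13; heap: [0-12 ALLOC][13-15 ALLOC][16-37 FREE]
Op 6: free(a) -> (freed a); heap: [0-12 FREE][13-15 ALLOC][16-37 FREE]
Op 7: c = realloc(c, 17) -> c = 13; heap: [0-12 FREE][13-29 ALLOC][30-37 FREE]
Op 8: free(c) -> (freed c); heap: [0-37 FREE]
malloc(6): first-fit scan over [0-37 FREE] -> 0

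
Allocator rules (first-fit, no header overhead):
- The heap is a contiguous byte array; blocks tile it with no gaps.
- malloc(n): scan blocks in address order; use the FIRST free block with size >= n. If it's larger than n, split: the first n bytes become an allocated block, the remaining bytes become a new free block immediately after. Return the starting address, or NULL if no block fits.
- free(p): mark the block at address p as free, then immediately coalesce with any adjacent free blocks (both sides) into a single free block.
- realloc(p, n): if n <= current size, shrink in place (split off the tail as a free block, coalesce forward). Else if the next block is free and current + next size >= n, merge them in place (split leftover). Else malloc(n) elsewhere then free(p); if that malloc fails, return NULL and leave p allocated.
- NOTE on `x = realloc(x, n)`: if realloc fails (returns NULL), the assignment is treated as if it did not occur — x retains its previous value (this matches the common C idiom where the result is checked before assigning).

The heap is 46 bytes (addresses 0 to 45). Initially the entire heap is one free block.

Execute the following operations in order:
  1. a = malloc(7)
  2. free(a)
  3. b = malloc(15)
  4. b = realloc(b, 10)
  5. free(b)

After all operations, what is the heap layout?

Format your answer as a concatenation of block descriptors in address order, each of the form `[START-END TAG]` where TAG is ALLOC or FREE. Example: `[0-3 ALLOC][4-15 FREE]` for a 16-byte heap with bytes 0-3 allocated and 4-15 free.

Op 1: a = malloc(7) -> a = 0; heap: [0-6 ALLOC][7-45 FREE]
Op 2: free(a) -> (freed a); heap: [0-45 FREE]
Op 3: b = malloc(15) -> b = 0; heap: [0-14 ALLOC][15-45 FREE]
Op 4: b = realloc(b, 10) -> b = 0; heap: [0-9 ALLOC][10-45 FREE]
Op 5: free(b) -> (freed b); heap: [0-45 FREE]

Answer: [0-45 FREE]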